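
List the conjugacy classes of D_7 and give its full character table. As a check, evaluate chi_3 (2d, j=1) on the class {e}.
Conjugacy classes: {e} of size 1, {r^1, r^6} of size 2, {r^2, r^5} of size 2, {r^3, r^4} of size 2, {s, sr, ..., sr^6} of size 7.
Character table:
  irrep \ class              {e} (size 1)  {r^1, r^6} (size 2)  {r^2, r^5} (size 2)  {r^3, r^4} (size 2)  {s, sr, ..., sr^6} (size 7)
  chi_1 (triv)               1             1                    1                    1                    1                          
  chi_2 (sign: r->1, s->-1)  1             1                    1                    1                    -1                         
  chi_3 (2d, j=1)            2             2*cos(2*pi/7)        -2*cos(3*pi/7)       -2*cos(pi/7)         0                          
  chi_4 (2d, j=2)            2             -2*cos(3*pi/7)       -2*cos(pi/7)         2*cos(2*pi/7)        0                          
  chi_5 (2d, j=3)            2             -2*cos(pi/7)         2*cos(2*pi/7)        -2*cos(3*pi/7)       0                          

Spot check: chi_3 (2d, j=1) on {e} = 2.

Why: D_7 has order 2*7 = 14 with 5 conjugacy classes, hence 5 irreducibles. Sum of squared dims 1 + 1 + 4 + 4 + 4 = 14 = |G|. Linear characters come from the abelianisation; the 2-dimensional irreps have character r^k -> 2*cos(2*pi*j*k/7), reflections -> 0.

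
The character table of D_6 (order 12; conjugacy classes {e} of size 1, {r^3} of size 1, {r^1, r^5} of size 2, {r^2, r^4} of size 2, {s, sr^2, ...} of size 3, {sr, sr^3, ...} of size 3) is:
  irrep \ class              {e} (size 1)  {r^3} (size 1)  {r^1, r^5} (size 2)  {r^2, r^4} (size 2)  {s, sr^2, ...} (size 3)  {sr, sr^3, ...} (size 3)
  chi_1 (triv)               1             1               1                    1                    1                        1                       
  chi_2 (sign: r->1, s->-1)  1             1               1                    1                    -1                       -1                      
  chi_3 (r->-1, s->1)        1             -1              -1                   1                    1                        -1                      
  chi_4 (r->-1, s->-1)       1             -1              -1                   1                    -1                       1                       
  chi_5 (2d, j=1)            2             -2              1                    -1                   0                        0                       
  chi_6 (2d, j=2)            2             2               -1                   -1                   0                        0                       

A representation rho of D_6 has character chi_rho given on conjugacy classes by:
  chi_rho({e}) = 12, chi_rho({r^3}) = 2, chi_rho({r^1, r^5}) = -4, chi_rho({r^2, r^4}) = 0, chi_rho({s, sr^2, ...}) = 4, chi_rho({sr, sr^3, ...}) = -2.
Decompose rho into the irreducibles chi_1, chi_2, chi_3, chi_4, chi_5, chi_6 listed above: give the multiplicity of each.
Multiplicities: chi_1: 1, chi_2: 0, chi_3: 3, chi_4: 0, chi_5: 1, chi_6: 3.

Argument: Use <chi_rho, chi> = (1/|G|) sum_C |C| * chi_rho(C) * conj(chi(C)) with |G| = 12 for each irreducible chi in the table:
  <chi_rho, chi_1> = (1/12)[1*(12)*conj(1) + 1*(2)*conj(1) + 2*(-4)*conj(1) + 2*(0)*conj(1) + 3*(4)*conj(1) + 3*(-2)*conj(1)]
      = (1/12)[(12) + (2) + (-8) + (0) + (12) + (-6)] = 12/12 = 1
  <chi_rho, chi_2> = (1/12)[1*(12)*conj(1) + 1*(2)*conj(1) + 2*(-4)*conj(1) + 2*(0)*conj(1) + 3*(4)*conj(-1) + 3*(-2)*conj(-1)]
      = (1/12)[(12) + (2) + (-8) + (0) + (-12) + (6)] = 0/12 = 0
  <chi_rho, chi_3> = (1/12)[1*(12)*conj(1) + 1*(2)*conj(-1) + 2*(-4)*conj(-1) + 2*(0)*conj(1) + 3*(4)*conj(1) + 3*(-2)*conj(-1)]
      = (1/12)[(12) + (-2) + (8) + (0) + (12) + (6)] = 36/12 = 3
  <chi_rho, chi_4> = (1/12)[1*(12)*conj(1) + 1*(2)*conj(-1) + 2*(-4)*conj(-1) + 2*(0)*conj(1) + 3*(4)*conj(-1) + 3*(-2)*conj(1)]
      = (1/12)[(12) + (-2) + (8) + (0) + (-12) + (-6)] = 0/12 = 0
  <chi_rho, chi_5> = (1/12)[1*(12)*conj(2) + 1*(2)*conj(-2) + 2*(-4)*conj(1) + 2*(0)*conj(-1) + 3*(4)*conj(0) + 3*(-2)*conj(0)]
      = (1/12)[(24) + (-4) + (-8) + (0) + (0) + (0)] = 12/12 = 1
  <chi_rho, chi_6> = (1/12)[1*(12)*conj(2) + 1*(2)*conj(2) + 2*(-4)*conj(-1) + 2*(0)*conj(-1) + 3*(4)*conj(0) + 3*(-2)*conj(0)]
      = (1/12)[(24) + (4) + (8) + (0) + (0) + (0)] = 36/12 = 3
Dimension check: dim(rho) = sum (mult * dim) = 1*1 + 0*1 + 3*1 + 0*1 + 1*2 + 3*2 = 12 = chi_rho(e) = 12.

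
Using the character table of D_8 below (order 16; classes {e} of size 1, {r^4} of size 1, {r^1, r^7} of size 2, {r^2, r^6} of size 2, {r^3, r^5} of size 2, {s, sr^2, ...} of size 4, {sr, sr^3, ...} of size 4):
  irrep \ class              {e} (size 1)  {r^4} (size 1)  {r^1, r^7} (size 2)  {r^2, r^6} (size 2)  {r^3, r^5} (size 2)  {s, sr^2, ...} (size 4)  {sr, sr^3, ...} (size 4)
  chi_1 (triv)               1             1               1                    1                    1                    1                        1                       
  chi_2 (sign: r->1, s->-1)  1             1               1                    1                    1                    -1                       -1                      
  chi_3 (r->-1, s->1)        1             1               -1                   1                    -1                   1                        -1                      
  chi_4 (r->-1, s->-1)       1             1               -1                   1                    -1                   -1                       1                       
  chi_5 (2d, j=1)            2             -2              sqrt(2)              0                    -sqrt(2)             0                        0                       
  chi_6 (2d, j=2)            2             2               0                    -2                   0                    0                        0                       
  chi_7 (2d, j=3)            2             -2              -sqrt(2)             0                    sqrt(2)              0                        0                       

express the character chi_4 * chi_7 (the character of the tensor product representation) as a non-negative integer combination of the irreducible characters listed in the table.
chi_4 tensor chi_7 = chi_5 (all other irreducibles have multiplicity 0).

Details: The character of a tensor product is the pointwise product (chi_4 * chi_7)(C) = chi_4(C) * chi_7(C):
  {e}: (1)*(2), {r^4}: (1)*(-2), {r^1, r^7}: (-1)*(-sqrt(2)), {r^2, r^6}: (1)*(0), {r^3, r^5}: (-1)*(sqrt(2)), {s, sr^2, ...}: (-1)*(0), {sr, sr^3, ...}: (1)*(0)
so (chi_4 * chi_7) takes values
  {e} -> 2, {r^4} -> -2, {r^1, r^7} -> sqrt(2), {r^2, r^6} -> 0, {r^3, r^5} -> -sqrt(2), {s, sr^2, ...} -> 0, {sr, sr^3, ...} -> 0.
Now take the inner product of this character with each irreducible chi from the table, <chi_4*chi_7, chi> = (1/16) sum_C |C| (chi_4*chi_7)(C) conj(chi(C)):
  <chi_4*chi_7, chi_1> = (1/16)[1*(2)*conj(1) + 1*(-2)*conj(1) + 2*(sqrt(2))*conj(1) + 2*(0)*conj(1) + 2*(-sqrt(2))*conj(1) + 4*(0)*conj(1) + 4*(0)*conj(1)]
      = (1/16)[(2) + (-2) + (2*sqrt(2)) + (0) + (-2*sqrt(2)) + (0) + (0)] = 0/16 = 0
  <chi_4*chi_7, chi_2> = (1/16)[1*(2)*conj(1) + 1*(-2)*conj(1) + 2*(sqrt(2))*conj(1) + 2*(0)*conj(1) + 2*(-sqrt(2))*conj(1) + 4*(0)*conj(-1) + 4*(0)*conj(-1)]
      = (1/16)[(2) + (-2) + (2*sqrt(2)) + (0) + (-2*sqrt(2)) + (0) + (0)] = 0/16 = 0
  <chi_4*chi_7, chi_3> = (1/16)[1*(2)*conj(1) + 1*(-2)*conj(1) + 2*(sqrt(2))*conj(-1) + 2*(0)*conj(1) + 2*(-sqrt(2))*conj(-1) + 4*(0)*conj(1) + 4*(0)*conj(-1)]
      = (1/16)[(2) + (-2) + (-2*sqrt(2)) + (0) + (2*sqrt(2)) + (0) + (0)] = 0/16 = 0
  <chi_4*chi_7, chi_4> = (1/16)[1*(2)*conj(1) + 1*(-2)*conj(1) + 2*(sqrt(2))*conj(-1) + 2*(0)*conj(1) + 2*(-sqrt(2))*conj(-1) + 4*(0)*conj(-1) + 4*(0)*conj(1)]
      = (1/16)[(2) + (-2) + (-2*sqrt(2)) + (0) + (2*sqrt(2)) + (0) + (0)] = 0/16 = 0
  <chi_4*chi_7, chi_5> = (1/16)[1*(2)*conj(2) + 1*(-2)*conj(-2) + 2*(sqrt(2))*conj(sqrt(2)) + 2*(0)*conj(0) + 2*(-sqrt(2))*conj(-sqrt(2)) + 4*(0)*conj(0) + 4*(0)*conj(0)]
      = (1/16)[(4) + (4) + (4) + (0) + (4) + (0) + (0)] = 16/16 = 1
  <chi_4*chi_7, chi_6> = (1/16)[1*(2)*conj(2) + 1*(-2)*conj(2) + 2*(sqrt(2))*conj(0) + 2*(0)*conj(-2) + 2*(-sqrt(2))*conj(0) + 4*(0)*conj(0) + 4*(0)*conj(0)]
      = (1/16)[(4) + (-4) + (0) + (0) + (0) + (0) + (0)] = 0/16 = 0
  <chi_4*chi_7, chi_7> = (1/16)[1*(2)*conj(2) + 1*(-2)*conj(-2) + 2*(sqrt(2))*conj(-sqrt(2)) + 2*(0)*conj(0) + 2*(-sqrt(2))*conj(sqrt(2)) + 4*(0)*conj(0) + 4*(0)*conj(0)]
      = (1/16)[(4) + (4) + (-4) + (0) + (-4) + (0) + (0)] = 0/16 = 0
Hence the multiplicities are chi_5: 1. Dimension check: dim(chi_4)*dim(chi_7) = 1*2 = 2 and sum (mult * dim) = 1*2 = 2.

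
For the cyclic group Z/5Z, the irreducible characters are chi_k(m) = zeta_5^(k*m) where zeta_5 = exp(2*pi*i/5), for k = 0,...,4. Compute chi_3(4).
chi_3(4) = zeta_5^12 = exp(4*I*pi/5)

Why: chi_3(4) = zeta_5^(3*4) = zeta_5^12. Since zeta_5^5 = 1, this equals zeta_5^2 = exp(2*pi*i*2/5) = exp(4*I*pi/5).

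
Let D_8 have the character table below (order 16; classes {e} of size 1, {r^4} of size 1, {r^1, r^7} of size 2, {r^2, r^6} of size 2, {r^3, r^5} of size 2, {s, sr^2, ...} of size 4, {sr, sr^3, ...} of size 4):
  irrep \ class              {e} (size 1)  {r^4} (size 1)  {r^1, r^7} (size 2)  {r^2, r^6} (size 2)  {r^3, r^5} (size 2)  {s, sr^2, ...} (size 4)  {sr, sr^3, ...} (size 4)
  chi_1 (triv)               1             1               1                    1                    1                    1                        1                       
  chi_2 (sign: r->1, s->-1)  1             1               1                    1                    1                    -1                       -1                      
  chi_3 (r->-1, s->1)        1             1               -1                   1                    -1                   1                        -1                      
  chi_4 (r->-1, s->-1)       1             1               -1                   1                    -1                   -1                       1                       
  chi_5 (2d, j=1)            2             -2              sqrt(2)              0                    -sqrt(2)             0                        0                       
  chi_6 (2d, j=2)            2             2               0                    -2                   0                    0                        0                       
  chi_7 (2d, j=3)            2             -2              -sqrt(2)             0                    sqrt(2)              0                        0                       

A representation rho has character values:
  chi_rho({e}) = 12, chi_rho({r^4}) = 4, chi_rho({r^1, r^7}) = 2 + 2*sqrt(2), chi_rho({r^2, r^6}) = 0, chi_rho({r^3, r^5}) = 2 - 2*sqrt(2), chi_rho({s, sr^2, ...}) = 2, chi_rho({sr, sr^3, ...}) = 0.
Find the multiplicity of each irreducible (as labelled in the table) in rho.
Multiplicities: chi_1: 2, chi_2: 1, chi_3: 1, chi_4: 0, chi_5: 2, chi_6: 2, chi_7: 0.

Justification: Use <chi_rho, chi> = (1/|G|) sum_C |C| * chi_rho(C) * conj(chi(C)) with |G| = 16 for each irreducible chi in the table:
  <chi_rho, chi_1> = (1/16)[1*(12)*conj(1) + 1*(4)*conj(1) + 2*(2 + 2*sqrt(2))*conj(1) + 2*(0)*conj(1) + 2*(2 - 2*sqrt(2))*conj(1) + 4*(2)*conj(1) + 4*(0)*conj(1)]
      = (1/16)[(12) + (4) + (4 + 4*sqrt(2)) + (0) + (4 - 4*sqrt(2)) + (8) + (0)] = 32/16 = 2
  <chi_rho, chi_2> = (1/16)[1*(12)*conj(1) + 1*(4)*conj(1) + 2*(2 + 2*sqrt(2))*conj(1) + 2*(0)*conj(1) + 2*(2 - 2*sqrt(2))*conj(1) + 4*(2)*conj(-1) + 4*(0)*conj(-1)]
      = (1/16)[(12) + (4) + (4 + 4*sqrt(2)) + (0) + (4 - 4*sqrt(2)) + (-8) + (0)] = 16/16 = 1
  <chi_rho, chi_3> = (1/16)[1*(12)*conj(1) + 1*(4)*conj(1) + 2*(2 + 2*sqrt(2))*conj(-1) + 2*(0)*conj(1) + 2*(2 - 2*sqrt(2))*conj(-1) + 4*(2)*conj(1) + 4*(0)*conj(-1)]
      = (1/16)[(12) + (4) + (-4*sqrt(2) - 4) + (0) + (-4 + 4*sqrt(2)) + (8) + (0)] = 16/16 = 1
  <chi_rho, chi_4> = (1/16)[1*(12)*conj(1) + 1*(4)*conj(1) + 2*(2 + 2*sqrt(2))*conj(-1) + 2*(0)*conj(1) + 2*(2 - 2*sqrt(2))*conj(-1) + 4*(2)*conj(-1) + 4*(0)*conj(1)]
      = (1/16)[(12) + (4) + (-4*sqrt(2) - 4) + (0) + (-4 + 4*sqrt(2)) + (-8) + (0)] = 0/16 = 0
  <chi_rho, chi_5> = (1/16)[1*(12)*conj(2) + 1*(4)*conj(-2) + 2*(2 + 2*sqrt(2))*conj(sqrt(2)) + 2*(0)*conj(0) + 2*(2 - 2*sqrt(2))*conj(-sqrt(2)) + 4*(2)*conj(0) + 4*(0)*conj(0)]
      = (1/16)[(24) + (-8) + (4*sqrt(2) + 8) + (0) + (8 - 4*sqrt(2)) + (0) + (0)] = 32/16 = 2
  <chi_rho, chi_6> = (1/16)[1*(12)*conj(2) + 1*(4)*conj(2) + 2*(2 + 2*sqrt(2))*conj(0) + 2*(0)*conj(-2) + 2*(2 - 2*sqrt(2))*conj(0) + 4*(2)*conj(0) + 4*(0)*conj(0)]
      = (1/16)[(24) + (8) + (0) + (0) + (0) + (0) + (0)] = 32/16 = 2
  <chi_rho, chi_7> = (1/16)[1*(12)*conj(2) + 1*(4)*conj(-2) + 2*(2 + 2*sqrt(2))*conj(-sqrt(2)) + 2*(0)*conj(0) + 2*(2 - 2*sqrt(2))*conj(sqrt(2)) + 4*(2)*conj(0) + 4*(0)*conj(0)]
      = (1/16)[(24) + (-8) + (-8 - 4*sqrt(2)) + (0) + (-8 + 4*sqrt(2)) + (0) + (0)] = 0/16 = 0
Dimension check: dim(rho) = sum (mult * dim) = 2*1 + 1*1 + 1*1 + 0*1 + 2*2 + 2*2 + 0*2 = 12 = chi_rho(e) = 12.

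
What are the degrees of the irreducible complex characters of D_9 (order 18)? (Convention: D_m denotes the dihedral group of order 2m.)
Dimensions: 1, 1, 2, 2, 2, 2

Argument: There are 6 irreducibles (= number of conjugacy classes). Their dimensions d_i satisfy sum d_i^2 = |G| = 18: 1 + 1 + 4 + 4 + 4 + 4 = 18.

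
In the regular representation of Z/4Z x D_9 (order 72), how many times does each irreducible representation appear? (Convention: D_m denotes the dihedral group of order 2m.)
Each irreducible V_i of dimension d_i appears with multiplicity d_i, i.e. rho_reg = (direct sum over all irreducibles V_i) d_i V_i. The irreducible dimensions for Z/4Z x D_9 are 1, 1, 1, 1, 1, 1, 1, 1, 2, 2, 2, 2, 2, 2, 2, 2, 2, 2, 2, 2, 2, 2, 2, 2: 8 irreducibles of dimension 1, each with multiplicity 1; 16 irreducibles of dimension 2, each with multiplicity 2. Total dimension 8*1*1 + 16*2*2 = 72 = |G|.

General theorem: in the regular representation of a finite group G, each irreducible appears with multiplicity equal to its dimension. Check: dim(rho_reg) = sum d_i^2 = 1 + 1 + 1 + 1 + 1 + 1 + 1 + 1 + 4 + 4 + 4 + 4 + 4 + 4 + 4 + 4 + 4 + 4 + 4 + 4 + 4 + 4 + 4 + 4 = 72 = |G|.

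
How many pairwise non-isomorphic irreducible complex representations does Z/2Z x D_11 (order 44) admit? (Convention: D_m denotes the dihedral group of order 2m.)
14

Explanation: The number of irreducible complex representations of a finite group equals its number of conjugacy classes. For a direct product, #classes(G x H) = #classes(G) * #classes(H). Z/2Z has 2 classes (abelian), D_11 has 7 classes, so 2 * 7 = 14, so Z/2Z x D_11 (order 44) has exactly 14 irreducible complex representations.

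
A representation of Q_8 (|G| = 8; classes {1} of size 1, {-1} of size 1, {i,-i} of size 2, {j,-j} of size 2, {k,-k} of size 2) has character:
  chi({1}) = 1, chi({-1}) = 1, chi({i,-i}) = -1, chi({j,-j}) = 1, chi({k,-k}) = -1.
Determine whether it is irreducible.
Irreducible: <chi, chi> = 1.

Why: <chi, chi> = (1/|G|) sum_C |C| * |chi(C)|^2 = (1/8)[1*|1|^2 + 1*|1|^2 + 2*|-1|^2 + 2*|1|^2 + 2*|-1|^2]
  = (1/8)[(1) + (1) + (2) + (2) + (2)] = 8/8 = 1.
A character is irreducible iff <chi, chi> = 1, so this representation is irreducible.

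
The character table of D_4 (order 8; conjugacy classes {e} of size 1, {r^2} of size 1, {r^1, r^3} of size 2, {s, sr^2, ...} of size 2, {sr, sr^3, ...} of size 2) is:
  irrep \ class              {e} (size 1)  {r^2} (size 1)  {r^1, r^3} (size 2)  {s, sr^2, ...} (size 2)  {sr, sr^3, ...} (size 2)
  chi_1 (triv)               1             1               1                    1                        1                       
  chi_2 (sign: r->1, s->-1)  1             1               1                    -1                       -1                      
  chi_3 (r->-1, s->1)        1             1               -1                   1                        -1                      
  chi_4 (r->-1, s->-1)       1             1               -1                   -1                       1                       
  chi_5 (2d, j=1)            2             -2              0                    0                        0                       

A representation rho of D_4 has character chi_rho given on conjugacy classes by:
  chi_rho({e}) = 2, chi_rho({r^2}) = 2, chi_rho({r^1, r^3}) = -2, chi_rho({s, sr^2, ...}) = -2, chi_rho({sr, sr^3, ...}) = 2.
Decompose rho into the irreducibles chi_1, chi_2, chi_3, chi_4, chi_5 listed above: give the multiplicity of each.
Multiplicities: chi_1: 0, chi_2: 0, chi_3: 0, chi_4: 2, chi_5: 0.

Solution. Use <chi_rho, chi> = (1/|G|) sum_C |C| * chi_rho(C) * conj(chi(C)) with |G| = 8 for each irreducible chi in the table:
  <chi_rho, chi_1> = (1/8)[1*(2)*conj(1) + 1*(2)*conj(1) + 2*(-2)*conj(1) + 2*(-2)*conj(1) + 2*(2)*conj(1)]
      = (1/8)[(2) + (2) + (-4) + (-4) + (4)] = 0/8 = 0
  <chi_rho, chi_2> = (1/8)[1*(2)*conj(1) + 1*(2)*conj(1) + 2*(-2)*conj(1) + 2*(-2)*conj(-1) + 2*(2)*conj(-1)]
      = (1/8)[(2) + (2) + (-4) + (4) + (-4)] = 0/8 = 0
  <chi_rho, chi_3> = (1/8)[1*(2)*conj(1) + 1*(2)*conj(1) + 2*(-2)*conj(-1) + 2*(-2)*conj(1) + 2*(2)*conj(-1)]
      = (1/8)[(2) + (2) + (4) + (-4) + (-4)] = 0/8 = 0
  <chi_rho, chi_4> = (1/8)[1*(2)*conj(1) + 1*(2)*conj(1) + 2*(-2)*conj(-1) + 2*(-2)*conj(-1) + 2*(2)*conj(1)]
      = (1/8)[(2) + (2) + (4) + (4) + (4)] = 16/8 = 2
  <chi_rho, chi_5> = (1/8)[1*(2)*conj(2) + 1*(2)*conj(-2) + 2*(-2)*conj(0) + 2*(-2)*conj(0) + 2*(2)*conj(0)]
      = (1/8)[(4) + (-4) + (0) + (0) + (0)] = 0/8 = 0
Dimension check: dim(rho) = sum (mult * dim) = 0*1 + 0*1 + 0*1 + 2*1 + 0*2 = 2 = chi_rho(e) = 2.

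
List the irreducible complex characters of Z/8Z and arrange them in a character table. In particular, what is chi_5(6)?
Character table of Z/8Z (irreps indexed chi_0,...,chi_7 with chi_k(m) = zeta_8^(k*m), zeta_8 = exp(2*pi*i/8)):
  irrep \ class  {0} (size 1)  {1} (size 1)    {2} (size 1)  {3} (size 1)    {4} (size 1)  {5} (size 1)    {6} (size 1)  {7} (size 1)  
  chi_0          1             1               1             1               1             1               1             1             
  chi_1          1             exp(I*pi/4)     I             exp(3*I*pi/4)   -1            exp(-3*I*pi/4)  -I            exp(-I*pi/4)  
  chi_2          1             I               -1            -I              1             I               -1            -I            
  chi_3          1             exp(3*I*pi/4)   -I            exp(I*pi/4)     -1            exp(-I*pi/4)    I             exp(-3*I*pi/4)
  chi_4          1             -1              1             -1              1             -1              1             -1            
  chi_5          1             exp(-3*I*pi/4)  I             exp(-I*pi/4)    -1            exp(I*pi/4)     -I            exp(3*I*pi/4) 
  chi_6          1             -I              -1            I               1             -I              -1            I             
  chi_7          1             exp(-I*pi/4)    -I            exp(-3*I*pi/4)  -1            exp(3*I*pi/4)   I             exp(I*pi/4)   

Spot check: chi_5(6) = zeta_8^(5*6) = zeta_8^30 = -I.

Explanation: Z/8Z is abelian, so all 8 irreducible complex representations are 1-dimensional. They are given by chi_k(m) = zeta_8^(k*m) for k = 0,...,7. Row orthogonality: sum_m chi_k(m) conj(chi_l(m)) = 8 * [k = l].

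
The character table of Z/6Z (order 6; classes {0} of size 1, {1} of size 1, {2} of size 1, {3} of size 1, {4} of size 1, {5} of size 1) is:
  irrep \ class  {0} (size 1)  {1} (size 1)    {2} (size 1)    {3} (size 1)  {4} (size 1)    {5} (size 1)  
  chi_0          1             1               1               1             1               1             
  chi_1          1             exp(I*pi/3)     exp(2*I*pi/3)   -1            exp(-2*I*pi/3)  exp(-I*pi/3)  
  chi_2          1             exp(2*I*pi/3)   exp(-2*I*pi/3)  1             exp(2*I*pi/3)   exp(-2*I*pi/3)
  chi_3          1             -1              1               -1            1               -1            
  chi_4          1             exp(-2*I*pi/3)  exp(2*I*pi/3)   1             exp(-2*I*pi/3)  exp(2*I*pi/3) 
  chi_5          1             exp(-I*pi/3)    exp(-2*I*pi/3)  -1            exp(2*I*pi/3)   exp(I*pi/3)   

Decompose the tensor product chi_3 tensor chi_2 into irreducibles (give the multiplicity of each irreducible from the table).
chi_3 tensor chi_2 = chi_5 (all other irreducibles have multiplicity 0).

Proof sketch: The character of a tensor product is the pointwise product (chi_3 * chi_2)(C) = chi_3(C) * chi_2(C):
  {0}: (1)*(1), {1}: (-1)*(exp(2*I*pi/3)), {2}: (1)*(exp(-2*I*pi/3)), {3}: (-1)*(1), {4}: (1)*(exp(2*I*pi/3)), {5}: (-1)*(exp(-2*I*pi/3))
so (chi_3 * chi_2) takes values
  {0} -> 1, {1} -> -exp(2*I*pi/3), {2} -> exp(-2*I*pi/3), {3} -> -1, {4} -> exp(2*I*pi/3), {5} -> -exp(-2*I*pi/3).
Now take the inner product of this character with each irreducible chi from the table, <chi_3*chi_2, chi> = (1/6) sum_C |C| (chi_3*chi_2)(C) conj(chi(C)):
  <chi_3*chi_2, chi_0> = (1/6)[1*(1)*conj(1) + 1*(-exp(2*I*pi/3))*conj(1) + 1*(exp(-2*I*pi/3))*conj(1) + 1*(-1)*conj(1) + 1*(exp(2*I*pi/3))*conj(1) + 1*(-exp(-2*I*pi/3))*conj(1)]
      = (1/6)[(1) + (-exp(2*I*pi/3)) + (exp(-2*I*pi/3)) + (-1) + (exp(2*I*pi/3)) + (-exp(-2*I*pi/3))] = 0/6 = 0
  <chi_3*chi_2, chi_1> = (1/6)[1*(1)*conj(1) + 1*(-exp(2*I*pi/3))*conj(exp(I*pi/3)) + 1*(exp(-2*I*pi/3))*conj(exp(2*I*pi/3)) + 1*(-1)*conj(-1) + 1*(exp(2*I*pi/3))*conj(exp(-2*I*pi/3)) + 1*(-exp(-2*I*pi/3))*conj(exp(-I*pi/3))]
      = (1/6)[(1) + (-exp(I*pi/3)) + (exp(2*I*pi/3)) + (1) + (exp(-2*I*pi/3)) + (-exp(-I*pi/3))] = 0/6 = 0
  <chi_3*chi_2, chi_2> = (1/6)[1*(1)*conj(1) + 1*(-exp(2*I*pi/3))*conj(exp(2*I*pi/3)) + 1*(exp(-2*I*pi/3))*conj(exp(-2*I*pi/3)) + 1*(-1)*conj(1) + 1*(exp(2*I*pi/3))*conj(exp(2*I*pi/3)) + 1*(-exp(-2*I*pi/3))*conj(exp(-2*I*pi/3))]
      = (1/6)[(1) + (-1) + (1) + (-1) + (1) + (-1)] = 0/6 = 0
  <chi_3*chi_2, chi_3> = (1/6)[1*(1)*conj(1) + 1*(-exp(2*I*pi/3))*conj(-1) + 1*(exp(-2*I*pi/3))*conj(1) + 1*(-1)*conj(-1) + 1*(exp(2*I*pi/3))*conj(1) + 1*(-exp(-2*I*pi/3))*conj(-1)]
      = (1/6)[(1) + (exp(2*I*pi/3)) + (exp(-2*I*pi/3)) + (1) + (exp(2*I*pi/3)) + (exp(-2*I*pi/3))] = 0/6 = 0
  <chi_3*chi_2, chi_4> = (1/6)[1*(1)*conj(1) + 1*(-exp(2*I*pi/3))*conj(exp(-2*I*pi/3)) + 1*(exp(-2*I*pi/3))*conj(exp(2*I*pi/3)) + 1*(-1)*conj(1) + 1*(exp(2*I*pi/3))*conj(exp(-2*I*pi/3)) + 1*(-exp(-2*I*pi/3))*conj(exp(2*I*pi/3))]
      = (1/6)[(1) + (-exp(-2*I*pi/3)) + (exp(2*I*pi/3)) + (-1) + (exp(-2*I*pi/3)) + (-exp(2*I*pi/3))] = 0/6 = 0
  <chi_3*chi_2, chi_5> = (1/6)[1*(1)*conj(1) + 1*(-exp(2*I*pi/3))*conj(exp(-I*pi/3)) + 1*(exp(-2*I*pi/3))*conj(exp(-2*I*pi/3)) + 1*(-1)*conj(-1) + 1*(exp(2*I*pi/3))*conj(exp(2*I*pi/3)) + 1*(-exp(-2*I*pi/3))*conj(exp(I*pi/3))]
      = (1/6)[(1) + (1) + (1) + (1) + (1) + (1)] = 6/6 = 1
(Exp terms are combined using exp(i*s)*conj(exp(i*t)) = exp(i*(s-t)), and sums of them are collapsed using the identity that for every m > 1 the m distinct m-th roots of unity sum to 0, e.g. 1 + exp(2*I*pi/3) + exp(-2*I*pi/3) = 0.)
Hence the multiplicities are chi_5: 1. Dimension check: dim(chi_3)*dim(chi_2) = 1*1 = 1 and sum (mult * dim) = 1*1 = 1.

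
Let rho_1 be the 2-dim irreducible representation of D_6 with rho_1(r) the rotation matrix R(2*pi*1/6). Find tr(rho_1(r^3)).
chi_{rho_1}(r^3) = 2*cos(2*pi*1*3/6) = -2

Explanation: rho_1(r^3) is rotation by angle 2*pi*1*3/6, whose trace is 2*cos(2*pi*1*3/6) = -2.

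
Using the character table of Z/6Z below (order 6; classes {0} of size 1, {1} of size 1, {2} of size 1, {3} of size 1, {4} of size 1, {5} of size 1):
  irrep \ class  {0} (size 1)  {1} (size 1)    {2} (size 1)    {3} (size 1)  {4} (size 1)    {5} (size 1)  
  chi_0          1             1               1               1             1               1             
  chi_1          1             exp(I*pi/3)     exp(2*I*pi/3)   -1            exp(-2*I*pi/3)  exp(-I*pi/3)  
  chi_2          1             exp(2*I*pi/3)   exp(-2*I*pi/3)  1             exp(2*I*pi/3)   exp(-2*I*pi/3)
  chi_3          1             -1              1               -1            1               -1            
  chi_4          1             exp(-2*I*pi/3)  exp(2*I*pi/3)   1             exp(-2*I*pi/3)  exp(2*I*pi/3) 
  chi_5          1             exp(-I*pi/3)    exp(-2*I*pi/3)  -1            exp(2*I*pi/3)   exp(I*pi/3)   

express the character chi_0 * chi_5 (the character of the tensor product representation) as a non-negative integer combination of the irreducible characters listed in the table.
chi_0 tensor chi_5 = chi_5 (all other irreducibles have multiplicity 0).

Details: The character of a tensor product is the pointwise product (chi_0 * chi_5)(C) = chi_0(C) * chi_5(C):
  {0}: (1)*(1), {1}: (1)*(exp(-I*pi/3)), {2}: (1)*(exp(-2*I*pi/3)), {3}: (1)*(-1), {4}: (1)*(exp(2*I*pi/3)), {5}: (1)*(exp(I*pi/3))
so (chi_0 * chi_5) takes values
  {0} -> 1, {1} -> exp(-I*pi/3), {2} -> exp(-2*I*pi/3), {3} -> -1, {4} -> exp(2*I*pi/3), {5} -> exp(I*pi/3).
Now take the inner product of this character with each irreducible chi from the table, <chi_0*chi_5, chi> = (1/6) sum_C |C| (chi_0*chi_5)(C) conj(chi(C)):
  <chi_0*chi_5, chi_0> = (1/6)[1*(1)*conj(1) + 1*(exp(-I*pi/3))*conj(1) + 1*(exp(-2*I*pi/3))*conj(1) + 1*(-1)*conj(1) + 1*(exp(2*I*pi/3))*conj(1) + 1*(exp(I*pi/3))*conj(1)]
      = (1/6)[(1) + (exp(-I*pi/3)) + (exp(-2*I*pi/3)) + (-1) + (exp(2*I*pi/3)) + (exp(I*pi/3))] = 0/6 = 0
  <chi_0*chi_5, chi_1> = (1/6)[1*(1)*conj(1) + 1*(exp(-I*pi/3))*conj(exp(I*pi/3)) + 1*(exp(-2*I*pi/3))*conj(exp(2*I*pi/3)) + 1*(-1)*conj(-1) + 1*(exp(2*I*pi/3))*conj(exp(-2*I*pi/3)) + 1*(exp(I*pi/3))*conj(exp(-I*pi/3))]
      = (1/6)[(1) + (exp(-2*I*pi/3)) + (exp(2*I*pi/3)) + (1) + (exp(-2*I*pi/3)) + (exp(2*I*pi/3))] = 0/6 = 0
  <chi_0*chi_5, chi_2> = (1/6)[1*(1)*conj(1) + 1*(exp(-I*pi/3))*conj(exp(2*I*pi/3)) + 1*(exp(-2*I*pi/3))*conj(exp(-2*I*pi/3)) + 1*(-1)*conj(1) + 1*(exp(2*I*pi/3))*conj(exp(2*I*pi/3)) + 1*(exp(I*pi/3))*conj(exp(-2*I*pi/3))]
      = (1/6)[(1) + (-1) + (1) + (-1) + (1) + (-1)] = 0/6 = 0
  <chi_0*chi_5, chi_3> = (1/6)[1*(1)*conj(1) + 1*(exp(-I*pi/3))*conj(-1) + 1*(exp(-2*I*pi/3))*conj(1) + 1*(-1)*conj(-1) + 1*(exp(2*I*pi/3))*conj(1) + 1*(exp(I*pi/3))*conj(-1)]
      = (1/6)[(1) + (-exp(-I*pi/3)) + (exp(-2*I*pi/3)) + (1) + (exp(2*I*pi/3)) + (-exp(I*pi/3))] = 0/6 = 0
  <chi_0*chi_5, chi_4> = (1/6)[1*(1)*conj(1) + 1*(exp(-I*pi/3))*conj(exp(-2*I*pi/3)) + 1*(exp(-2*I*pi/3))*conj(exp(2*I*pi/3)) + 1*(-1)*conj(1) + 1*(exp(2*I*pi/3))*conj(exp(-2*I*pi/3)) + 1*(exp(I*pi/3))*conj(exp(2*I*pi/3))]
      = (1/6)[(1) + (exp(I*pi/3)) + (exp(2*I*pi/3)) + (-1) + (exp(-2*I*pi/3)) + (exp(-I*pi/3))] = 0/6 = 0
  <chi_0*chi_5, chi_5> = (1/6)[1*(1)*conj(1) + 1*(exp(-I*pi/3))*conj(exp(-I*pi/3)) + 1*(exp(-2*I*pi/3))*conj(exp(-2*I*pi/3)) + 1*(-1)*conj(-1) + 1*(exp(2*I*pi/3))*conj(exp(2*I*pi/3)) + 1*(exp(I*pi/3))*conj(exp(I*pi/3))]
      = (1/6)[(1) + (1) + (1) + (1) + (1) + (1)] = 6/6 = 1
(Exp terms are combined using exp(i*s)*conj(exp(i*t)) = exp(i*(s-t)), and sums of them are collapsed using the identity that for every m > 1 the m distinct m-th roots of unity sum to 0, e.g. 1 + exp(2*I*pi/3) + exp(-2*I*pi/3) = 0.)
Hence the multiplicities are chi_5: 1. Dimension check: dim(chi_0)*dim(chi_5) = 1*1 = 1 and sum (mult * dim) = 1*1 = 1.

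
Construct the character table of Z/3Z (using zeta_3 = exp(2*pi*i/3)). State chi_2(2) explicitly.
Character table of Z/3Z (irreps indexed chi_0,...,chi_2 with chi_k(m) = zeta_3^(k*m), zeta_3 = exp(2*pi*i/3)):
  irrep \ class  {0} (size 1)  {1} (size 1)    {2} (size 1)  
  chi_0          1             1               1             
  chi_1          1             exp(2*I*pi/3)   exp(-2*I*pi/3)
  chi_2          1             exp(-2*I*pi/3)  exp(2*I*pi/3) 

Spot check: chi_2(2) = zeta_3^(2*2) = zeta_3^4 = exp(2*I*pi/3).

Argument: Z/3Z is abelian, so all 3 irreducible complex representations are 1-dimensional. They are given by chi_k(m) = zeta_3^(k*m) for k = 0,...,2. Row orthogonality: sum_m chi_k(m) conj(chi_l(m)) = 3 * [k = l].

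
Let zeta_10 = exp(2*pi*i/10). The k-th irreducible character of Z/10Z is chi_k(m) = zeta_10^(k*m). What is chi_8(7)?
chi_8(7) = zeta_10^56 = exp(-4*I*pi/5)

Solution. chi_8(7) = zeta_10^(8*7) = zeta_10^56. Since zeta_10^10 = 1, this equals zeta_10^6 = exp(2*pi*i*6/10) = exp(-4*I*pi/5).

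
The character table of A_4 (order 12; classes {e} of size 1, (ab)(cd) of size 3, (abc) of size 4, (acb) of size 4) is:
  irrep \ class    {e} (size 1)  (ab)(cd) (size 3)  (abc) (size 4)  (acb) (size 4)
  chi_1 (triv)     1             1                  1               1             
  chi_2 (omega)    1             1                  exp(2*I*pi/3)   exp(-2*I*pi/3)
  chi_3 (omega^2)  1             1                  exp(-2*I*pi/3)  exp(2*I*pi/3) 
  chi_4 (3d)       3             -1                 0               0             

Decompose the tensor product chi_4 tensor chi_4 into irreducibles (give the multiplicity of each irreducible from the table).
chi_4 tensor chi_4 = chi_1 + chi_2 + chi_3 + 2*chi_4 (all other irreducibles have multiplicity 0).

Solution. The character of a tensor product is the pointwise product (chi_4 * chi_4)(C) = chi_4(C) * chi_4(C):
  {e}: (3)*(3), (ab)(cd): (-1)*(-1), (abc): (0)*(0), (acb): (0)*(0)
so (chi_4 * chi_4) takes values
  {e} -> 9, (ab)(cd) -> 1, (abc) -> 0, (acb) -> 0.
Now take the inner product of this character with each irreducible chi from the table, <chi_4*chi_4, chi> = (1/12) sum_C |C| (chi_4*chi_4)(C) conj(chi(C)):
  <chi_4*chi_4, chi_1> = (1/12)[1*(9)*conj(1) + 3*(1)*conj(1) + 4*(0)*conj(1) + 4*(0)*conj(1)]
      = (1/12)[(9) + (3) + (0) + (0)] = 12/12 = 1
  <chi_4*chi_4, chi_2> = (1/12)[1*(9)*conj(1) + 3*(1)*conj(1) + 4*(0)*conj(exp(2*I*pi/3)) + 4*(0)*conj(exp(-2*I*pi/3))]
      = (1/12)[(9) + (3) + (0) + (0)] = 12/12 = 1
  <chi_4*chi_4, chi_3> = (1/12)[1*(9)*conj(1) + 3*(1)*conj(1) + 4*(0)*conj(exp(-2*I*pi/3)) + 4*(0)*conj(exp(2*I*pi/3))]
      = (1/12)[(9) + (3) + (0) + (0)] = 12/12 = 1
  <chi_4*chi_4, chi_4> = (1/12)[1*(9)*conj(3) + 3*(1)*conj(-1) + 4*(0)*conj(0) + 4*(0)*conj(0)]
      = (1/12)[(27) + (-3) + (0) + (0)] = 24/12 = 2
(Exp terms are combined using exp(i*s)*conj(exp(i*t)) = exp(i*(s-t)), and sums of them are collapsed using the identity that for every m > 1 the m distinct m-th roots of unity sum to 0, e.g. 1 + exp(2*I*pi/3) + exp(-2*I*pi/3) = 0.)
Hence the multiplicities are chi_1: 1, chi_2: 1, chi_3: 1, chi_4: 2. Dimension check: dim(chi_4)*dim(chi_4) = 3*3 = 9 and sum (mult * dim) = 1*1 + 1*1 + 1*1 + 2*3 = 9.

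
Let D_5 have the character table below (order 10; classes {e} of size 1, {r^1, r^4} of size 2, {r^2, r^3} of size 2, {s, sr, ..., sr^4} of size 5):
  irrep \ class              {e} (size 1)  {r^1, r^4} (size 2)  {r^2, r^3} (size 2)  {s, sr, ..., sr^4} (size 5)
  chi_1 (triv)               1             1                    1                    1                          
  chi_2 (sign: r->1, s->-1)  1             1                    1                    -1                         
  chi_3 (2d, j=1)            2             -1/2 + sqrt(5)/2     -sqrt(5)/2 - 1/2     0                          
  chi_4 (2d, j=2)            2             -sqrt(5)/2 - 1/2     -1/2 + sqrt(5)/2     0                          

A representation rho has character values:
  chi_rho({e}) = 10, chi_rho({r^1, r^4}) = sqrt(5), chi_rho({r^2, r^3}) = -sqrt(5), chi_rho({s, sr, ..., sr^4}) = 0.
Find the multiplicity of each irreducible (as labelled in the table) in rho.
Multiplicities: chi_1: 1, chi_2: 1, chi_3: 3, chi_4: 1.

Reasoning: Use <chi_rho, chi> = (1/|G|) sum_C |C| * chi_rho(C) * conj(chi(C)) with |G| = 10 for each irreducible chi in the table:
  <chi_rho, chi_1> = (1/10)[1*(10)*conj(1) + 2*(sqrt(5))*conj(1) + 2*(-sqrt(5))*conj(1) + 5*(0)*conj(1)]
      = (1/10)[(10) + (2*sqrt(5)) + (-2*sqrt(5)) + (0)] = 10/10 = 1
  <chi_rho, chi_2> = (1/10)[1*(10)*conj(1) + 2*(sqrt(5))*conj(1) + 2*(-sqrt(5))*conj(1) + 5*(0)*conj(-1)]
      = (1/10)[(10) + (2*sqrt(5)) + (-2*sqrt(5)) + (0)] = 10/10 = 1
  <chi_rho, chi_3> = (1/10)[1*(10)*conj(2) + 2*(sqrt(5))*conj(-1/2 + sqrt(5)/2) + 2*(-sqrt(5))*conj(-sqrt(5)/2 - 1/2) + 5*(0)*conj(0)]
      = (1/10)[(20) + (5 - sqrt(5)) + (sqrt(5) + 5) + (0)] = 30/10 = 3
  <chi_rho, chi_4> = (1/10)[1*(10)*conj(2) + 2*(sqrt(5))*conj(-sqrt(5)/2 - 1/2) + 2*(-sqrt(5))*conj(-1/2 + sqrt(5)/2) + 5*(0)*conj(0)]
      = (1/10)[(20) + (-5 - sqrt(5)) + (-5 + sqrt(5)) + (0)] = 10/10 = 1
Dimension check: dim(rho) = sum (mult * dim) = 1*1 + 1*1 + 3*2 + 1*2 = 10 = chi_rho(e) = 10.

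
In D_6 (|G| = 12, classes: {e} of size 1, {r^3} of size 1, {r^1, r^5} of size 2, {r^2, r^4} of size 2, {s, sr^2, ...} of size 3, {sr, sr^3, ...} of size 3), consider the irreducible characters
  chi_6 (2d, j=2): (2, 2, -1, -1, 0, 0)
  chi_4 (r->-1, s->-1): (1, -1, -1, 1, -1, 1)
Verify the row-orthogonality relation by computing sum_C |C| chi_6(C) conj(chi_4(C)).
Sum = 0; so <chi_6, chi_4> = 0 (distinct irreducibles are orthogonal).

Justification: Compute term by term over conjugacy classes (|C| * chi_6(C) * conj(chi_4(C))):
  1*(2)*conj(1) + 1*(2)*conj(-1) + 2*(-1)*conj(-1) + 2*(-1)*conj(1) + 3*(0)*conj(-1) + 3*(0)*conj(1)
  = (2) + (-2) + (2) + (-2) + (0) + (0)
  = 0.
Dividing by |G| = 12 gives 0/12 = 0, matching the row-orthogonality relation <chi_6, chi_4> = [chi_6 = chi_4].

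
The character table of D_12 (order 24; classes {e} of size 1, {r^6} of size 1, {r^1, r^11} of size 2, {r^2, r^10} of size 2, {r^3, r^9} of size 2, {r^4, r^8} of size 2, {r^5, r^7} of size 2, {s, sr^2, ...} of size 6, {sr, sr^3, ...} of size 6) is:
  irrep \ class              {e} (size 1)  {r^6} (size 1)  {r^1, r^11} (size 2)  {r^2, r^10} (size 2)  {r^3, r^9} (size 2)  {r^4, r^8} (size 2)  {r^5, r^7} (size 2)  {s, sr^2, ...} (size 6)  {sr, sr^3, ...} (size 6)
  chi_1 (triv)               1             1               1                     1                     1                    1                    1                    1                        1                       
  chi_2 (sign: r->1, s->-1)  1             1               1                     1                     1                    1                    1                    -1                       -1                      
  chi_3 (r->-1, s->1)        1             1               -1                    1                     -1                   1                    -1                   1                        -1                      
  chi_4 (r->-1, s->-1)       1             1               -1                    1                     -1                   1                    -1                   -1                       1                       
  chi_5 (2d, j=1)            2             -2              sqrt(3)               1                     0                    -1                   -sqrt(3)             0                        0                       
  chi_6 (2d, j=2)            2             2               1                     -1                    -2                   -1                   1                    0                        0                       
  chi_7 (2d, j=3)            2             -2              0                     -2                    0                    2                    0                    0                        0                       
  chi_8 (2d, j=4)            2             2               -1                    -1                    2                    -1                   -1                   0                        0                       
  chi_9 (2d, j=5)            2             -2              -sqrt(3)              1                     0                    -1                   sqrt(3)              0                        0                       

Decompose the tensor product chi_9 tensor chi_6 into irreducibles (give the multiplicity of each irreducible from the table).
chi_9 tensor chi_6 = chi_7 + chi_9 (all other irreducibles have multiplicity 0).

Argument: The character of a tensor product is the pointwise product (chi_9 * chi_6)(C) = chi_9(C) * chi_6(C):
  {e}: (2)*(2), {r^6}: (-2)*(2), {r^1, r^11}: (-sqrt(3))*(1), {r^2, r^10}: (1)*(-1), {r^3, r^9}: (0)*(-2), {r^4, r^8}: (-1)*(-1), {r^5, r^7}: (sqrt(3))*(1), {s, sr^2, ...}: (0)*(0), {sr, sr^3, ...}: (0)*(0)
so (chi_9 * chi_6) takes values
  {e} -> 4, {r^6} -> -4, {r^1, r^11} -> -sqrt(3), {r^2, r^10} -> -1, {r^3, r^9} -> 0, {r^4, r^8} -> 1, {r^5, r^7} -> sqrt(3), {s, sr^2, ...} -> 0, {sr, sr^3, ...} -> 0.
Now take the inner product of this character with each irreducible chi from the table, <chi_9*chi_6, chi> = (1/24) sum_C |C| (chi_9*chi_6)(C) conj(chi(C)):
  <chi_9*chi_6, chi_1> = (1/24)[1*(4)*conj(1) + 1*(-4)*conj(1) + 2*(-sqrt(3))*conj(1) + 2*(-1)*conj(1) + 2*(0)*conj(1) + 2*(1)*conj(1) + 2*(sqrt(3))*conj(1) + 6*(0)*conj(1) + 6*(0)*conj(1)]
      = (1/24)[(4) + (-4) + (-2*sqrt(3)) + (-2) + (0) + (2) + (2*sqrt(3)) + (0) + (0)] = 0/24 = 0
  <chi_9*chi_6, chi_2> = (1/24)[1*(4)*conj(1) + 1*(-4)*conj(1) + 2*(-sqrt(3))*conj(1) + 2*(-1)*conj(1) + 2*(0)*conj(1) + 2*(1)*conj(1) + 2*(sqrt(3))*conj(1) + 6*(0)*conj(-1) + 6*(0)*conj(-1)]
      = (1/24)[(4) + (-4) + (-2*sqrt(3)) + (-2) + (0) + (2) + (2*sqrt(3)) + (0) + (0)] = 0/24 = 0
  <chi_9*chi_6, chi_3> = (1/24)[1*(4)*conj(1) + 1*(-4)*conj(1) + 2*(-sqrt(3))*conj(-1) + 2*(-1)*conj(1) + 2*(0)*conj(-1) + 2*(1)*conj(1) + 2*(sqrt(3))*conj(-1) + 6*(0)*conj(1) + 6*(0)*conj(-1)]
      = (1/24)[(4) + (-4) + (2*sqrt(3)) + (-2) + (0) + (2) + (-2*sqrt(3)) + (0) + (0)] = 0/24 = 0
  <chi_9*chi_6, chi_4> = (1/24)[1*(4)*conj(1) + 1*(-4)*conj(1) + 2*(-sqrt(3))*conj(-1) + 2*(-1)*conj(1) + 2*(0)*conj(-1) + 2*(1)*conj(1) + 2*(sqrt(3))*conj(-1) + 6*(0)*conj(-1) + 6*(0)*conj(1)]
      = (1/24)[(4) + (-4) + (2*sqrt(3)) + (-2) + (0) + (2) + (-2*sqrt(3)) + (0) + (0)] = 0/24 = 0
  <chi_9*chi_6, chi_5> = (1/24)[1*(4)*conj(2) + 1*(-4)*conj(-2) + 2*(-sqrt(3))*conj(sqrt(3)) + 2*(-1)*conj(1) + 2*(0)*conj(0) + 2*(1)*conj(-1) + 2*(sqrt(3))*conj(-sqrt(3)) + 6*(0)*conj(0) + 6*(0)*conj(0)]
      = (1/24)[(8) + (8) + (-6) + (-2) + (0) + (-2) + (-6) + (0) + (0)] = 0/24 = 0
  <chi_9*chi_6, chi_6> = (1/24)[1*(4)*conj(2) + 1*(-4)*conj(2) + 2*(-sqrt(3))*conj(1) + 2*(-1)*conj(-1) + 2*(0)*conj(-2) + 2*(1)*conj(-1) + 2*(sqrt(3))*conj(1) + 6*(0)*conj(0) + 6*(0)*conj(0)]
      = (1/24)[(8) + (-8) + (-2*sqrt(3)) + (2) + (0) + (-2) + (2*sqrt(3)) + (0) + (0)] = 0/24 = 0
  <chi_9*chi_6, chi_7> = (1/24)[1*(4)*conj(2) + 1*(-4)*conj(-2) + 2*(-sqrt(3))*conj(0) + 2*(-1)*conj(-2) + 2*(0)*conj(0) + 2*(1)*conj(2) + 2*(sqrt(3))*conj(0) + 6*(0)*conj(0) + 6*(0)*conj(0)]
      = (1/24)[(8) + (8) + (0) + (4) + (0) + (4) + (0) + (0) + (0)] = 24/24 = 1
  <chi_9*chi_6, chi_8> = (1/24)[1*(4)*conj(2) + 1*(-4)*conj(2) + 2*(-sqrt(3))*conj(-1) + 2*(-1)*conj(-1) + 2*(0)*conj(2) + 2*(1)*conj(-1) + 2*(sqrt(3))*conj(-1) + 6*(0)*conj(0) + 6*(0)*conj(0)]
      = (1/24)[(8) + (-8) + (2*sqrt(3)) + (2) + (0) + (-2) + (-2*sqrt(3)) + (0) + (0)] = 0/24 = 0
  <chi_9*chi_6, chi_9> = (1/24)[1*(4)*conj(2) + 1*(-4)*conj(-2) + 2*(-sqrt(3))*conj(-sqrt(3)) + 2*(-1)*conj(1) + 2*(0)*conj(0) + 2*(1)*conj(-1) + 2*(sqrt(3))*conj(sqrt(3)) + 6*(0)*conj(0) + 6*(0)*conj(0)]
      = (1/24)[(8) + (8) + (6) + (-2) + (0) + (-2) + (6) + (0) + (0)] = 24/24 = 1
Hence the multiplicities are chi_7: 1, chi_9: 1. Dimension check: dim(chi_9)*dim(chi_6) = 2*2 = 4 and sum (mult * dim) = 1*2 + 1*2 = 4.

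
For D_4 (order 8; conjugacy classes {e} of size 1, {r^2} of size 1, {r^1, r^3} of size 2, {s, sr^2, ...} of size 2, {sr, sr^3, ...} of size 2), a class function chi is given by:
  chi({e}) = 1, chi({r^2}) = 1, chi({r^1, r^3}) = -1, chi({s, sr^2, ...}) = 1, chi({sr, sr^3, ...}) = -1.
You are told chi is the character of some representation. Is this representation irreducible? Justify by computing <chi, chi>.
Irreducible: <chi, chi> = 1.

<chi, chi> = (1/|G|) sum_C |C| * |chi(C)|^2 = (1/8)[1*|1|^2 + 1*|1|^2 + 2*|-1|^2 + 2*|1|^2 + 2*|-1|^2]
  = (1/8)[(1) + (1) + (2) + (2) + (2)] = 8/8 = 1.
A character is irreducible iff <chi, chi> = 1, so this representation is irreducible.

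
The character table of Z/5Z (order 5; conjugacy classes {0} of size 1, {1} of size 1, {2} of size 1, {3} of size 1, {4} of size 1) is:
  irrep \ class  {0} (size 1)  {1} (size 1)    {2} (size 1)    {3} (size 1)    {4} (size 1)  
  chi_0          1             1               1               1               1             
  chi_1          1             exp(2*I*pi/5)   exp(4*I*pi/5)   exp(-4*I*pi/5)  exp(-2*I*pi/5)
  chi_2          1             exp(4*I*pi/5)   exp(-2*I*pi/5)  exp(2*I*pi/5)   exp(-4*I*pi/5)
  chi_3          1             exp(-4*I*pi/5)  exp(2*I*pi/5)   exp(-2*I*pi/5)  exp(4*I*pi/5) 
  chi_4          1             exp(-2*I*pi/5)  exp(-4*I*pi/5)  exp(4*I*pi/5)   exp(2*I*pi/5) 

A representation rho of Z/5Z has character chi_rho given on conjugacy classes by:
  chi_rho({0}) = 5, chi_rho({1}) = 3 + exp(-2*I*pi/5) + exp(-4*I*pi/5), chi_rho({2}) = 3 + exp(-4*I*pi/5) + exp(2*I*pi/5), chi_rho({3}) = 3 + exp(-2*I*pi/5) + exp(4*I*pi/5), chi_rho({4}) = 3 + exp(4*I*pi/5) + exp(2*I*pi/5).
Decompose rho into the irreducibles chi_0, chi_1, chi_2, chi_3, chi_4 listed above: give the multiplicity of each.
Multiplicities: chi_0: 3, chi_1: 0, chi_2: 0, chi_3: 1, chi_4: 1.

Explanation: Use <chi_rho, chi> = (1/|G|) sum_C |C| * chi_rho(C) * conj(chi(C)) with |G| = 5 for each irreducible chi in the table:
  <chi_rho, chi_0> = (1/5)[1*(5)*conj(1) + 1*(3 + exp(-2*I*pi/5) + exp(-4*I*pi/5))*conj(1) + 1*(3 + exp(-4*I*pi/5) + exp(2*I*pi/5))*conj(1) + 1*(3 + exp(-2*I*pi/5) + exp(4*I*pi/5))*conj(1) + 1*(3 + exp(4*I*pi/5) + exp(2*I*pi/5))*conj(1)]
      = (1/5)[(5) + (3 + exp(-2*I*pi/5) + exp(-4*I*pi/5)) + (3 + exp(-4*I*pi/5) + exp(2*I*pi/5)) + (3 + exp(-2*I*pi/5) + exp(4*I*pi/5)) + (3 + exp(4*I*pi/5) + exp(2*I*pi/5))] = 15/5 = 3
  <chi_rho, chi_1> = (1/5)[1*(5)*conj(1) + 1*(3 + exp(-2*I*pi/5) + exp(-4*I*pi/5))*conj(exp(2*I*pi/5)) + 1*(3 + exp(-4*I*pi/5) + exp(2*I*pi/5))*conj(exp(4*I*pi/5)) + 1*(3 + exp(-2*I*pi/5) + exp(4*I*pi/5))*conj(exp(-4*I*pi/5)) + 1*(3 + exp(4*I*pi/5) + exp(2*I*pi/5))*conj(exp(-2*I*pi/5))]
      = (1/5)[(5) + (3*exp(-2*I*pi/5) + exp(-4*I*pi/5) + exp(4*I*pi/5)) + (3*exp(-4*I*pi/5) + exp(-2*I*pi/5) + exp(2*I*pi/5)) + (exp(-2*I*pi/5) + exp(2*I*pi/5) + 3*exp(4*I*pi/5)) + (exp(-4*I*pi/5) + exp(4*I*pi/5) + 3*exp(2*I*pi/5))] = 0/5 = 0
  <chi_rho, chi_2> = (1/5)[1*(5)*conj(1) + 1*(3 + exp(-2*I*pi/5) + exp(-4*I*pi/5))*conj(exp(4*I*pi/5)) + 1*(3 + exp(-4*I*pi/5) + exp(2*I*pi/5))*conj(exp(-2*I*pi/5)) + 1*(3 + exp(-2*I*pi/5) + exp(4*I*pi/5))*conj(exp(2*I*pi/5)) + 1*(3 + exp(4*I*pi/5) + exp(2*I*pi/5))*conj(exp(-4*I*pi/5))]
      = (1/5)[(5) + (3*exp(-4*I*pi/5) + exp(4*I*pi/5) + exp(2*I*pi/5)) + (exp(-2*I*pi/5) + exp(4*I*pi/5) + 3*exp(2*I*pi/5)) + (3*exp(-2*I*pi/5) + exp(-4*I*pi/5) + exp(2*I*pi/5)) + (exp(-2*I*pi/5) + exp(-4*I*pi/5) + 3*exp(4*I*pi/5))] = 0/5 = 0
  <chi_rho, chi_3> = (1/5)[1*(5)*conj(1) + 1*(3 + exp(-2*I*pi/5) + exp(-4*I*pi/5))*conj(exp(-4*I*pi/5)) + 1*(3 + exp(-4*I*pi/5) + exp(2*I*pi/5))*conj(exp(2*I*pi/5)) + 1*(3 + exp(-2*I*pi/5) + exp(4*I*pi/5))*conj(exp(-2*I*pi/5)) + 1*(3 + exp(4*I*pi/5) + exp(2*I*pi/5))*conj(exp(4*I*pi/5))]
      = (1/5)[(5) + (1 + exp(2*I*pi/5) + 3*exp(4*I*pi/5)) + (1 + 3*exp(-2*I*pi/5) + exp(4*I*pi/5)) + (1 + exp(-4*I*pi/5) + 3*exp(2*I*pi/5)) + (1 + 3*exp(-4*I*pi/5) + exp(-2*I*pi/5))] = 5/5 = 1
  <chi_rho, chi_4> = (1/5)[1*(5)*conj(1) + 1*(3 + exp(-2*I*pi/5) + exp(-4*I*pi/5))*conj(exp(-2*I*pi/5)) + 1*(3 + exp(-4*I*pi/5) + exp(2*I*pi/5))*conj(exp(-4*I*pi/5)) + 1*(3 + exp(-2*I*pi/5) + exp(4*I*pi/5))*conj(exp(4*I*pi/5)) + 1*(3 + exp(4*I*pi/5) + exp(2*I*pi/5))*conj(exp(2*I*pi/5))]
      = (1/5)[(5) + (1 + exp(-2*I*pi/5) + 3*exp(2*I*pi/5)) + (1 + exp(-4*I*pi/5) + 3*exp(4*I*pi/5)) + (1 + 3*exp(-4*I*pi/5) + exp(4*I*pi/5)) + (1 + 3*exp(-2*I*pi/5) + exp(2*I*pi/5))] = 5/5 = 1
(Exp terms are combined using exp(i*s)*conj(exp(i*t)) = exp(i*(s-t)), and sums of them are collapsed using the identity that for every m > 1 the m distinct m-th roots of unity sum to 0, e.g. 1 + exp(2*I*pi/3) + exp(-2*I*pi/3) = 0.)
Dimension check: dim(rho) = sum (mult * dim) = 3*1 + 0*1 + 0*1 + 1*1 + 1*1 = 5 = chi_rho(e) = 5.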